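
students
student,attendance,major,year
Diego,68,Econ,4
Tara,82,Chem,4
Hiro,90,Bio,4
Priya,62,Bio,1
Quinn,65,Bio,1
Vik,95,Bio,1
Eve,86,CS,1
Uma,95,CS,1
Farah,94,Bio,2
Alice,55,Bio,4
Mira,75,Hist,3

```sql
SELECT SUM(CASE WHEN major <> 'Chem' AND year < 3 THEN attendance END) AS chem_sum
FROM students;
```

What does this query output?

497

student=Diego: ✗
student=Tara: ✗
student=Hiro: ✗
student=Priya: ✓ → 62
student=Quinn: ✓ → 65
student=Vik: ✓ → 95
student=Eve: ✓ → 86
student=Uma: ✓ → 95
student=Farah: ✓ → 94
student=Alice: ✗
student=Mira: ✗
chem_sum = 62 + 65 + 95 + 86 + 95 + 94 = 497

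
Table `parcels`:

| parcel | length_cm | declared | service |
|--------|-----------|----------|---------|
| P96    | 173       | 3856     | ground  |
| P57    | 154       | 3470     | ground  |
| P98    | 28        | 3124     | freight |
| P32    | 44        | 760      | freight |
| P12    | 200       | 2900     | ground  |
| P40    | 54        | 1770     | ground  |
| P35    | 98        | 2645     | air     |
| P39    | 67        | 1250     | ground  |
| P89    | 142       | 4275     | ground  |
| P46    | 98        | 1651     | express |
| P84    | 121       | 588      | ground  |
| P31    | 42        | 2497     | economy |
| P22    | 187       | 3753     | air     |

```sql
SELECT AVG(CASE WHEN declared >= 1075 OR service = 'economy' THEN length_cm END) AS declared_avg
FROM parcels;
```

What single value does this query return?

113

parcel=P96: ✓ → 173
parcel=P57: ✓ → 154
parcel=P98: ✓ → 28
parcel=P32: ✗
parcel=P12: ✓ → 200
parcel=P40: ✓ → 54
parcel=P35: ✓ → 98
parcel=P39: ✓ → 67
parcel=P89: ✓ → 142
parcel=P46: ✓ → 98
parcel=P84: ✗
parcel=P31: ✓ → 42
parcel=P22: ✓ → 187
declared_avg = (173 + 154 + 28 + 200 + 54 + 98 + 67 + 142 + 98 + 42 + 187) / 11 = 113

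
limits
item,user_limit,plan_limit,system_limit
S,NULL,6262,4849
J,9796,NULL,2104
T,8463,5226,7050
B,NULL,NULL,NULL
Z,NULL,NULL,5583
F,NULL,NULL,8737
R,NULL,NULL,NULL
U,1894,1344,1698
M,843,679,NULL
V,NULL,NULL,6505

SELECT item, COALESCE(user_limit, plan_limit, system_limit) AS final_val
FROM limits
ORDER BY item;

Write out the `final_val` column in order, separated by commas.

NULL, 8737, 9796, 843, NULL, 6262, 8463, 1894, 6505, 5583

item=B: user_limit=NULL, plan_limit=NULL, system_limit=NULL (all NULL) → NULL
item=F: user_limit=NULL, plan_limit=NULL, system_limit=8737 → 8737
item=J: user_limit=9796 → 9796
item=M: user_limit=843 → 843
item=R: user_limit=NULL, plan_limit=NULL, system_limit=NULL (all NULL) → NULL
item=S: user_limit=NULL, plan_limit=6262 → 6262
item=T: user_limit=8463 → 8463
item=U: user_limit=1894 → 1894
item=V: user_limit=NULL, plan_limit=NULL, system_limit=6505 → 6505
item=Z: user_limit=NULL, plan_limit=NULL, system_limit=5583 → 5583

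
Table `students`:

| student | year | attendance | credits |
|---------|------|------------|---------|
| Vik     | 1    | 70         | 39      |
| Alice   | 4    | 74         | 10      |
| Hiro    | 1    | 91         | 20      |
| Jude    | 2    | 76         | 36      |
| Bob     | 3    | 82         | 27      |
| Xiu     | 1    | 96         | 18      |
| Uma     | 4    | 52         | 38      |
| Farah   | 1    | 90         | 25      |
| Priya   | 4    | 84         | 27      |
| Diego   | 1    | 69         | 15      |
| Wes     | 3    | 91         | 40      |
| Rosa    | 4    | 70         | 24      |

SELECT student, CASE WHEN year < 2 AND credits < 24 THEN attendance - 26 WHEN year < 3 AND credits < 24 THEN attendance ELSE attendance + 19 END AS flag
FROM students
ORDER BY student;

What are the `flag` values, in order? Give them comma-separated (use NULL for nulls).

student=Alice: ELSE → 93
student=Bob: ELSE → 101
student=Diego: year < 2 AND credits < 24 → 43
student=Farah: ELSE → 109
student=Hiro: year < 2 AND credits < 24 → 65
student=Jude: ELSE → 95
student=Priya: ELSE → 103
student=Rosa: ELSE → 89
student=Uma: ELSE → 71
student=Vik: ELSE → 89
student=Wes: ELSE → 110
student=Xiu: year < 2 AND credits < 24 → 70

93, 101, 43, 109, 65, 95, 103, 89, 71, 89, 110, 70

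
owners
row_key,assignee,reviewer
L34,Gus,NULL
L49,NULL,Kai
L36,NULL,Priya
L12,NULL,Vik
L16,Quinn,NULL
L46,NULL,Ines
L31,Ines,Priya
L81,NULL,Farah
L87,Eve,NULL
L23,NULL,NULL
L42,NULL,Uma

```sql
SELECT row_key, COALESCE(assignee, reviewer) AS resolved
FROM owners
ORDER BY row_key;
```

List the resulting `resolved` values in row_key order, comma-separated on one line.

row_key=L12: assignee=NULL, reviewer=Vik → Vik
row_key=L16: assignee=Quinn → Quinn
row_key=L23: assignee=NULL, reviewer=NULL (all NULL) → NULL
row_key=L31: assignee=Ines → Ines
row_key=L34: assignee=Gus → Gus
row_key=L36: assignee=NULL, reviewer=Priya → Priya
row_key=L42: assignee=NULL, reviewer=Uma → Uma
row_key=L46: assignee=NULL, reviewer=Ines → Ines
row_key=L49: assignee=NULL, reviewer=Kai → Kai
row_key=L81: assignee=NULL, reviewer=Farah → Farah
row_key=L87: assignee=Eve → Eve

Vik, Quinn, NULL, Ines, Gus, Priya, Uma, Ines, Kai, Farah, Eve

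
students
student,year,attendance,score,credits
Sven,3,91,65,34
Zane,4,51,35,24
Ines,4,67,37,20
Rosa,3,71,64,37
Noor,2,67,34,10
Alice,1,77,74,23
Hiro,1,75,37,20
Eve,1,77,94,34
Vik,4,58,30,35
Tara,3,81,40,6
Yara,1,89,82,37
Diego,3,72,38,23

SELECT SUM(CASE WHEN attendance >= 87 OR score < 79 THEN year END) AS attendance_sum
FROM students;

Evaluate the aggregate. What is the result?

29

student=Sven: ✓ → 3
student=Zane: ✓ → 4
student=Ines: ✓ → 4
student=Rosa: ✓ → 3
student=Noor: ✓ → 2
student=Alice: ✓ → 1
student=Hiro: ✓ → 1
student=Eve: ✗
student=Vik: ✓ → 4
student=Tara: ✓ → 3
student=Yara: ✓ → 1
student=Diego: ✓ → 3
attendance_sum = 3 + 4 + 4 + 3 + 2 + 1 + 1 + 4 + 3 + 1 + 3 = 29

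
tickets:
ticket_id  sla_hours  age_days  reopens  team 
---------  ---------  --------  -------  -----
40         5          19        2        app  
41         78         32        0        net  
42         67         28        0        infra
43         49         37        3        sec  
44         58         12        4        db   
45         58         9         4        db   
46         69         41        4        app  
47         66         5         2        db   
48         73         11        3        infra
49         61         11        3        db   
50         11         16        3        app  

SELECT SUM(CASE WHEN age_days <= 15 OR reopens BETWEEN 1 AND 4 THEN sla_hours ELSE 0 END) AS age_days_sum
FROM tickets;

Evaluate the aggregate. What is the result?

ticket_id=40: ✓ → 5
ticket_id=41: ✗
ticket_id=42: ✗
ticket_id=43: ✓ → 49
ticket_id=44: ✓ → 58
ticket_id=45: ✓ → 58
ticket_id=46: ✓ → 69
ticket_id=47: ✓ → 66
ticket_id=48: ✓ → 73
ticket_id=49: ✓ → 61
ticket_id=50: ✓ → 11
age_days_sum = 5 + 49 + 58 + 58 + 69 + 66 + 73 + 61 + 11 = 450

450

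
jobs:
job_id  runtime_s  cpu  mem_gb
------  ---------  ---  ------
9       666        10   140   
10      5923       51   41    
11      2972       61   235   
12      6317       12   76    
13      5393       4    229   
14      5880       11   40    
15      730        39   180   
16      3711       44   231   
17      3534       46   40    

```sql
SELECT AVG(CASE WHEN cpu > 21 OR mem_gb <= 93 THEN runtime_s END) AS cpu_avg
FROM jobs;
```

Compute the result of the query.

job_id=9: ✗
job_id=10: ✓ → 5923
job_id=11: ✓ → 2972
job_id=12: ✓ → 6317
job_id=13: ✗
job_id=14: ✓ → 5880
job_id=15: ✓ → 730
job_id=16: ✓ → 3711
job_id=17: ✓ → 3534
cpu_avg = (5923 + 2972 + 6317 + 5880 + 730 + 3711 + 3534) / 7 = 4152.4285714286

4152.4285714286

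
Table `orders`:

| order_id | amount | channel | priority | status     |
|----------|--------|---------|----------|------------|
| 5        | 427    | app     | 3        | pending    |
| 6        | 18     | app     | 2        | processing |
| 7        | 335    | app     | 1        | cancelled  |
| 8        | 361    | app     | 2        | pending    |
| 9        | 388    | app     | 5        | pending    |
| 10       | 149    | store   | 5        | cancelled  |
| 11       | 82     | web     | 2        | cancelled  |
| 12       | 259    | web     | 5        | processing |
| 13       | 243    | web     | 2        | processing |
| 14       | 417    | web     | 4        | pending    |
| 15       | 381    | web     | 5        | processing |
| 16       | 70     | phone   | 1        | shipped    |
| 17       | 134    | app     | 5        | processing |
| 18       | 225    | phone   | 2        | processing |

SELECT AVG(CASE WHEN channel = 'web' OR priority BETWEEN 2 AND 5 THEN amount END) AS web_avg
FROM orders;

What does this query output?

order_id=5: ✓ → 427
order_id=6: ✓ → 18
order_id=7: ✗
order_id=8: ✓ → 361
order_id=9: ✓ → 388
order_id=10: ✓ → 149
order_id=11: ✓ → 82
order_id=12: ✓ → 259
order_id=13: ✓ → 243
order_id=14: ✓ → 417
order_id=15: ✓ → 381
order_id=16: ✗
order_id=17: ✓ → 134
order_id=18: ✓ → 225
web_avg = (427 + 18 + 361 + 388 + 149 + 82 + 259 + 243 + 417 + 381 + 134 + 225) / 12 = 257

257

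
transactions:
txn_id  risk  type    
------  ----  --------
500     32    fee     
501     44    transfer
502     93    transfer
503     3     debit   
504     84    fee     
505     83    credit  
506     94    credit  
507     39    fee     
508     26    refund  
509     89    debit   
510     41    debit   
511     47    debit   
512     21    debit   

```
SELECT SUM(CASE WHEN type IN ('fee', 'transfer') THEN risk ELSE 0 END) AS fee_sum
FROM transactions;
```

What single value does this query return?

292

txn_id=500: ✓ → 32
txn_id=501: ✓ → 44
txn_id=502: ✓ → 93
txn_id=503: ✗
txn_id=504: ✓ → 84
txn_id=505: ✗
txn_id=506: ✗
txn_id=507: ✓ → 39
txn_id=508: ✗
txn_id=509: ✗
txn_id=510: ✗
txn_id=511: ✗
txn_id=512: ✗
fee_sum = 32 + 44 + 93 + 84 + 39 = 292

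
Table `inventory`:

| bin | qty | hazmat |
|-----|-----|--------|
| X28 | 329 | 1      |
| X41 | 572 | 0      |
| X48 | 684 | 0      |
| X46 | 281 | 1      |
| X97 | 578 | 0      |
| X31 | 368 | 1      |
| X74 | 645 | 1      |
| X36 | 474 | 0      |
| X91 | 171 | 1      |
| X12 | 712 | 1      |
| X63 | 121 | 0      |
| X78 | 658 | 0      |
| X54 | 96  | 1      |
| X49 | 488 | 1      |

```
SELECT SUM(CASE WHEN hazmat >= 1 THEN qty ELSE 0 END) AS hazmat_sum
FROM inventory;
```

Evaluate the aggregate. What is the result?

bin=X28: ✓ → 329
bin=X41: ✗
bin=X48: ✗
bin=X46: ✓ → 281
bin=X97: ✗
bin=X31: ✓ → 368
bin=X74: ✓ → 645
bin=X36: ✗
bin=X91: ✓ → 171
bin=X12: ✓ → 712
bin=X63: ✗
bin=X78: ✗
bin=X54: ✓ → 96
bin=X49: ✓ → 488
hazmat_sum = 329 + 281 + 368 + 645 + 171 + 712 + 96 + 488 = 3090

3090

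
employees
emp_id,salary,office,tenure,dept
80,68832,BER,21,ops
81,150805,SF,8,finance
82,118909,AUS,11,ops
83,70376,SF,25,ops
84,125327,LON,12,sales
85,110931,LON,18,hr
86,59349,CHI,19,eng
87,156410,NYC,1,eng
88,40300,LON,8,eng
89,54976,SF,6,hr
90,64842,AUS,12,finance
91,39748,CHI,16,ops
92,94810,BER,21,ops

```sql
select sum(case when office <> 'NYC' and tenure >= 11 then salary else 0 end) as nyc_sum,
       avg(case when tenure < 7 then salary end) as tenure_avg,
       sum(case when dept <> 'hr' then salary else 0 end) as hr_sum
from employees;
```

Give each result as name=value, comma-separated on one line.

nyc_sum=753124, tenure_avg=105693, hr_sum=989708

[nyc_sum: office <> 'NYC' and tenure >= 11]
emp_id=80: ✓ → 68832
emp_id=81: ✗
emp_id=82: ✓ → 118909
emp_id=83: ✓ → 70376
emp_id=84: ✓ → 125327
emp_id=85: ✓ → 110931
emp_id=86: ✓ → 59349
emp_id=87: ✗
emp_id=88: ✗
emp_id=89: ✗
emp_id=90: ✓ → 64842
emp_id=91: ✓ → 39748
emp_id=92: ✓ → 94810
nyc_sum = 68832 + 118909 + 70376 + 125327 + 110931 + 59349 + 64842 + 39748 + 94810 = 753124
—
[tenure_avg: tenure < 7]
emp_id=80: ✗
emp_id=81: ✗
emp_id=82: ✗
emp_id=83: ✗
emp_id=84: ✗
emp_id=85: ✗
emp_id=86: ✗
emp_id=87: ✓ → 156410
emp_id=88: ✗
emp_id=89: ✓ → 54976
emp_id=90: ✗
emp_id=91: ✗
emp_id=92: ✗
tenure_avg = (156410 + 54976) / 2 = 105693
—
[hr_sum: dept <> 'hr']
emp_id=80: ✓ → 68832
emp_id=81: ✓ → 150805
emp_id=82: ✓ → 118909
emp_id=83: ✓ → 70376
emp_id=84: ✓ → 125327
emp_id=85: ✗
emp_id=86: ✓ → 59349
emp_id=87: ✓ → 156410
emp_id=88: ✓ → 40300
emp_id=89: ✗
emp_id=90: ✓ → 64842
emp_id=91: ✓ → 39748
emp_id=92: ✓ → 94810
hr_sum = 68832 + 150805 + 118909 + 70376 + 125327 + 59349 + 156410 + 40300 + 64842 + 39748 + 94810 = 989708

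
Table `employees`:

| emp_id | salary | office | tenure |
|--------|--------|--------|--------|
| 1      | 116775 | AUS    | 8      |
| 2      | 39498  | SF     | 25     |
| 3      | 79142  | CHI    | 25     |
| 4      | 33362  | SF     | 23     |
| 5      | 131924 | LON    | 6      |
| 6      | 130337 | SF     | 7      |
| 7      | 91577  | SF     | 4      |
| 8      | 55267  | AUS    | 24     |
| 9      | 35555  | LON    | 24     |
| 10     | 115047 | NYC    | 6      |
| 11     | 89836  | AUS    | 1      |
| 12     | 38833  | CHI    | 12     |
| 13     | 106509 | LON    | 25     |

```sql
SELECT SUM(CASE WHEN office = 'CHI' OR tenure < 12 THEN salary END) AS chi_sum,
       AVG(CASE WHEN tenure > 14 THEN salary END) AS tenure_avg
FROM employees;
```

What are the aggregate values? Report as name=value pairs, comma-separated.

[chi_sum: office = 'CHI' OR tenure < 12]
emp_id=1: ✓ → 116775
emp_id=2: ✗
emp_id=3: ✓ → 79142
emp_id=4: ✗
emp_id=5: ✓ → 131924
emp_id=6: ✓ → 130337
emp_id=7: ✓ → 91577
emp_id=8: ✗
emp_id=9: ✗
emp_id=10: ✓ → 115047
emp_id=11: ✓ → 89836
emp_id=12: ✓ → 38833
emp_id=13: ✗
chi_sum = 116775 + 79142 + 131924 + 130337 + 91577 + 115047 + 89836 + 38833 = 793471
—
[tenure_avg: tenure > 14]
emp_id=1: ✗
emp_id=2: ✓ → 39498
emp_id=3: ✓ → 79142
emp_id=4: ✓ → 33362
emp_id=5: ✗
emp_id=6: ✗
emp_id=7: ✗
emp_id=8: ✓ → 55267
emp_id=9: ✓ → 35555
emp_id=10: ✗
emp_id=11: ✗
emp_id=12: ✗
emp_id=13: ✓ → 106509
tenure_avg = (39498 + 79142 + 33362 + 55267 + 35555 + 106509) / 6 = 58222.1666666667

chi_sum=793471, tenure_avg=58222.1666666667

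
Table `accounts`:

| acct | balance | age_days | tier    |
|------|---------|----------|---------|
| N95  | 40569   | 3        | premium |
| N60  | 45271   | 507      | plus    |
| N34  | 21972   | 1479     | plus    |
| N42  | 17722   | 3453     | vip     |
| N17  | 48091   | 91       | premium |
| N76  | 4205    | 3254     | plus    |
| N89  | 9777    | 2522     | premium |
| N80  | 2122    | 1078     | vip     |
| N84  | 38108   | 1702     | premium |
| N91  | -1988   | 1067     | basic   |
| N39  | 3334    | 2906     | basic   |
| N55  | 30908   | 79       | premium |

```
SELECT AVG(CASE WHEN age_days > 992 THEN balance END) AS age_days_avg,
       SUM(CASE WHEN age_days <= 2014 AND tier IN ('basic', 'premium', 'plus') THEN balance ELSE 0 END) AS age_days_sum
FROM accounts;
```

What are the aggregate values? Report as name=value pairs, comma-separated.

age_days_avg=11906.5, age_days_sum=222931

[age_days_avg: age_days > 992]
acct=N95: ✗
acct=N60: ✗
acct=N34: ✓ → 21972
acct=N42: ✓ → 17722
acct=N17: ✗
acct=N76: ✓ → 4205
acct=N89: ✓ → 9777
acct=N80: ✓ → 2122
acct=N84: ✓ → 38108
acct=N91: ✓ → -1988
acct=N39: ✓ → 3334
acct=N55: ✗
age_days_avg = (21972 + 17722 + 4205 + 9777 + 2122 + 38108 + -1988 + 3334) / 8 = 11906.5
—
[age_days_sum: age_days <= 2014 AND tier IN ('basic', 'premium', 'plus')]
acct=N95: ✓ → 40569
acct=N60: ✓ → 45271
acct=N34: ✓ → 21972
acct=N42: ✗
acct=N17: ✓ → 48091
acct=N76: ✗
acct=N89: ✗
acct=N80: ✗
acct=N84: ✓ → 38108
acct=N91: ✓ → -1988
acct=N39: ✗
acct=N55: ✓ → 30908
age_days_sum = 40569 + 45271 + 21972 + 48091 + 38108 + -1988 + 30908 = 222931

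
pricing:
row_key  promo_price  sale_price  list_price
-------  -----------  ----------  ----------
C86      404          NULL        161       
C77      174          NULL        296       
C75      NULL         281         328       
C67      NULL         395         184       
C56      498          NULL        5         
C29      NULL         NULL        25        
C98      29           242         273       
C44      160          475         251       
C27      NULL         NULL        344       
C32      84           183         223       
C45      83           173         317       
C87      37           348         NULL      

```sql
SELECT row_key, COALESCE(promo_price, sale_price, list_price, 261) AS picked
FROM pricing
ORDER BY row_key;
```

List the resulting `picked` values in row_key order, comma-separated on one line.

344, 25, 84, 160, 83, 498, 395, 281, 174, 404, 37, 29

row_key=C27: promo_price=NULL, sale_price=NULL, list_price=344 → 344
row_key=C29: promo_price=NULL, sale_price=NULL, list_price=25 → 25
row_key=C32: promo_price=84 → 84
row_key=C44: promo_price=160 → 160
row_key=C45: promo_price=83 → 83
row_key=C56: promo_price=498 → 498
row_key=C67: promo_price=NULL, sale_price=395 → 395
row_key=C75: promo_price=NULL, sale_price=281 → 281
row_key=C77: promo_price=174 → 174
row_key=C86: promo_price=404 → 404
row_key=C87: promo_price=37 → 37
row_key=C98: promo_price=29 → 29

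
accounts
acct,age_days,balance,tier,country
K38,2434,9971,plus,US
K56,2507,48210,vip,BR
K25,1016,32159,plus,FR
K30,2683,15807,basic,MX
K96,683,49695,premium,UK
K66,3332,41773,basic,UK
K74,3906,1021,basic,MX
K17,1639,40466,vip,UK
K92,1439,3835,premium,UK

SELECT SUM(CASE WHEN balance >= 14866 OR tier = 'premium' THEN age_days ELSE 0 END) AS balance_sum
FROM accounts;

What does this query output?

acct=K38: ✗
acct=K56: ✓ → 2507
acct=K25: ✓ → 1016
acct=K30: ✓ → 2683
acct=K96: ✓ → 683
acct=K66: ✓ → 3332
acct=K74: ✗
acct=K17: ✓ → 1639
acct=K92: ✓ → 1439
balance_sum = 2507 + 1016 + 2683 + 683 + 3332 + 1639 + 1439 = 13299

13299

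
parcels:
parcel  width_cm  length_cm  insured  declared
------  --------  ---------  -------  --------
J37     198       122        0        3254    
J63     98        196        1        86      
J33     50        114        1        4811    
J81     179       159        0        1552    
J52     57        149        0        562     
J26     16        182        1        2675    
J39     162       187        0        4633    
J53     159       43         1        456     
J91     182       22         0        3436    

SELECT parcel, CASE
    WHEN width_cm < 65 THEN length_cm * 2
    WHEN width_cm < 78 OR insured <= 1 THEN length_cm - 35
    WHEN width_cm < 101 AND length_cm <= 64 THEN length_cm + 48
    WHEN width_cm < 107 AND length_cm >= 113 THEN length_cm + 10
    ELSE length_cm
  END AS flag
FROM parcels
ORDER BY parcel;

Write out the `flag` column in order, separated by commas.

364, 228, 87, 152, 298, 8, 161, 124, -13

parcel=J26: width_cm < 65 → 364
parcel=J33: width_cm < 65 → 228
parcel=J37: width_cm < 78 OR insured <= 1 → 87
parcel=J39: width_cm < 78 OR insured <= 1 → 152
parcel=J52: width_cm < 65 → 298
parcel=J53: width_cm < 78 OR insured <= 1 → 8
parcel=J63: width_cm < 78 OR insured <= 1 → 161
parcel=J81: width_cm < 78 OR insured <= 1 → 124
parcel=J91: width_cm < 78 OR insured <= 1 → -13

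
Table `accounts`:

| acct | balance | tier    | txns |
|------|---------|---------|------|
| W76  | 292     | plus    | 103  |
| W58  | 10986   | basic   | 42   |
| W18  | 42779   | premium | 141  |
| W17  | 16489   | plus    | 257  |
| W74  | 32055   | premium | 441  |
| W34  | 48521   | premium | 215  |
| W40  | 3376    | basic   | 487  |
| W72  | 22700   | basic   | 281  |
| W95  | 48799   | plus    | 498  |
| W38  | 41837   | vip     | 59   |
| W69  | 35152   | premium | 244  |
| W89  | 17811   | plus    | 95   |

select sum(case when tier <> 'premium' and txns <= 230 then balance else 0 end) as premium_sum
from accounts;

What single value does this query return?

70926

acct=W76: ✓ → 292
acct=W58: ✓ → 10986
acct=W18: ✗
acct=W17: ✗
acct=W74: ✗
acct=W34: ✗
acct=W40: ✗
acct=W72: ✗
acct=W95: ✗
acct=W38: ✓ → 41837
acct=W69: ✗
acct=W89: ✓ → 17811
premium_sum = 292 + 10986 + 41837 + 17811 = 70926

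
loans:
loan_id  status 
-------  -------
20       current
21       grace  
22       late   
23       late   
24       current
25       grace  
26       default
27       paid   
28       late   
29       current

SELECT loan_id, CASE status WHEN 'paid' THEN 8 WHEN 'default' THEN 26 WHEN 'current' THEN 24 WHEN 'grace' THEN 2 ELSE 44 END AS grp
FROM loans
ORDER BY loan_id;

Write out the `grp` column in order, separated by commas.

24, 2, 44, 44, 24, 2, 26, 8, 44, 24

loan_id=20: status='current' → 24
loan_id=21: status='grace' → 2
loan_id=22: ELSE → 44
loan_id=23: ELSE → 44
loan_id=24: status='current' → 24
loan_id=25: status='grace' → 2
loan_id=26: status='default' → 26
loan_id=27: status='paid' → 8
loan_id=28: ELSE → 44
loan_id=29: status='current' → 24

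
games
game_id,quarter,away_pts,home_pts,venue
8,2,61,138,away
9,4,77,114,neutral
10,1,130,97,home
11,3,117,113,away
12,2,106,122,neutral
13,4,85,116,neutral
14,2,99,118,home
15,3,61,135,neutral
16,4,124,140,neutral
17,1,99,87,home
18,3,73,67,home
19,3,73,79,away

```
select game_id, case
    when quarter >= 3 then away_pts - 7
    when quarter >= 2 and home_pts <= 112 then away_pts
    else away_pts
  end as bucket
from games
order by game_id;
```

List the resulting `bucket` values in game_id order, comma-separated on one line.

61, 70, 130, 110, 106, 78, 99, 54, 117, 99, 66, 66

game_id=8: ELSE → 61
game_id=9: quarter >= 3 → 70
game_id=10: ELSE → 130
game_id=11: quarter >= 3 → 110
game_id=12: ELSE → 106
game_id=13: quarter >= 3 → 78
game_id=14: ELSE → 99
game_id=15: quarter >= 3 → 54
game_id=16: quarter >= 3 → 117
game_id=17: ELSE → 99
game_id=18: quarter >= 3 → 66
game_id=19: quarter >= 3 → 66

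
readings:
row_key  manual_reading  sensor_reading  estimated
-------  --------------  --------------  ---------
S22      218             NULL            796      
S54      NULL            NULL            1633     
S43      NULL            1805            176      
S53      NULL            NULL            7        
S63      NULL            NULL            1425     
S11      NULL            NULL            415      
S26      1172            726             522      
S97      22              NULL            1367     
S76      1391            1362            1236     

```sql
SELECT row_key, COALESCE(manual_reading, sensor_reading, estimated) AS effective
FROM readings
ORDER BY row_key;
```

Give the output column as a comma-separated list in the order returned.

row_key=S11: manual_reading=NULL, sensor_reading=NULL, estimated=415 → 415
row_key=S22: manual_reading=218 → 218
row_key=S26: manual_reading=1172 → 1172
row_key=S43: manual_reading=NULL, sensor_reading=1805 → 1805
row_key=S53: manual_reading=NULL, sensor_reading=NULL, estimated=7 → 7
row_key=S54: manual_reading=NULL, sensor_reading=NULL, estimated=1633 → 1633
row_key=S63: manual_reading=NULL, sensor_reading=NULL, estimated=1425 → 1425
row_key=S76: manual_reading=1391 → 1391
row_key=S97: manual_reading=22 → 22

415, 218, 1172, 1805, 7, 1633, 1425, 1391, 22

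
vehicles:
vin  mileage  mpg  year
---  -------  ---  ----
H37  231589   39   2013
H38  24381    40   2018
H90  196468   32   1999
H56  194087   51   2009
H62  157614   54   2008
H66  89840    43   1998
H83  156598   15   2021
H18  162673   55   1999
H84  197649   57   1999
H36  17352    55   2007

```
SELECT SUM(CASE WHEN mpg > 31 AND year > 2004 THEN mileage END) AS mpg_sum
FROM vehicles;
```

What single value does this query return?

vin=H37: ✓ → 231589
vin=H38: ✓ → 24381
vin=H90: ✗
vin=H56: ✓ → 194087
vin=H62: ✓ → 157614
vin=H66: ✗
vin=H83: ✗
vin=H18: ✗
vin=H84: ✗
vin=H36: ✓ → 17352
mpg_sum = 231589 + 24381 + 194087 + 157614 + 17352 = 625023

625023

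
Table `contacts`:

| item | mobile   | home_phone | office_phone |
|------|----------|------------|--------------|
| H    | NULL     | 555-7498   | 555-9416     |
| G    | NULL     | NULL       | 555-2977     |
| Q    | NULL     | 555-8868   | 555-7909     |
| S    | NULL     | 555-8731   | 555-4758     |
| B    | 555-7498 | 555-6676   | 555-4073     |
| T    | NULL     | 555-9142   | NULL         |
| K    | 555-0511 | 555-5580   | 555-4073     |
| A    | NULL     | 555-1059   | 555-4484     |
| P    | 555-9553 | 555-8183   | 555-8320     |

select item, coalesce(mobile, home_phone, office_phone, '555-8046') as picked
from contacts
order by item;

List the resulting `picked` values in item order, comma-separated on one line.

item=A: mobile=NULL, home_phone=555-1059 → 555-1059
item=B: mobile=555-7498 → 555-7498
item=G: mobile=NULL, home_phone=NULL, office_phone=555-2977 → 555-2977
item=H: mobile=NULL, home_phone=555-7498 → 555-7498
item=K: mobile=555-0511 → 555-0511
item=P: mobile=555-9553 → 555-9553
item=Q: mobile=NULL, home_phone=555-8868 → 555-8868
item=S: mobile=NULL, home_phone=555-8731 → 555-8731
item=T: mobile=NULL, home_phone=555-9142 → 555-9142

555-1059, 555-7498, 555-2977, 555-7498, 555-0511, 555-9553, 555-8868, 555-8731, 555-9142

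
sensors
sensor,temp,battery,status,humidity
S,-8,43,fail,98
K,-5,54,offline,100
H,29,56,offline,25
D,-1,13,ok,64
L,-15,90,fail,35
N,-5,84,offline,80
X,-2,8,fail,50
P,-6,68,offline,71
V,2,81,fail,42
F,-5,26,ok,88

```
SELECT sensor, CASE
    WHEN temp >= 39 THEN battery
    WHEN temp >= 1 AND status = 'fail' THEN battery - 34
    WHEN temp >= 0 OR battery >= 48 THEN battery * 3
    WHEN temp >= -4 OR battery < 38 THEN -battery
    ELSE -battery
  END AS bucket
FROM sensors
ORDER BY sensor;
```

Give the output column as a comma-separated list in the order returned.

sensor=D: temp >= -4 OR battery < 38 → -13
sensor=F: temp >= -4 OR battery < 38 → -26
sensor=H: temp >= 0 OR battery >= 48 → 168
sensor=K: temp >= 0 OR battery >= 48 → 162
sensor=L: temp >= 0 OR battery >= 48 → 270
sensor=N: temp >= 0 OR battery >= 48 → 252
sensor=P: temp >= 0 OR battery >= 48 → 204
sensor=S: ELSE → -43
sensor=V: temp >= 1 AND status = 'fail' → 47
sensor=X: temp >= -4 OR battery < 38 → -8

-13, -26, 168, 162, 270, 252, 204, -43, 47, -8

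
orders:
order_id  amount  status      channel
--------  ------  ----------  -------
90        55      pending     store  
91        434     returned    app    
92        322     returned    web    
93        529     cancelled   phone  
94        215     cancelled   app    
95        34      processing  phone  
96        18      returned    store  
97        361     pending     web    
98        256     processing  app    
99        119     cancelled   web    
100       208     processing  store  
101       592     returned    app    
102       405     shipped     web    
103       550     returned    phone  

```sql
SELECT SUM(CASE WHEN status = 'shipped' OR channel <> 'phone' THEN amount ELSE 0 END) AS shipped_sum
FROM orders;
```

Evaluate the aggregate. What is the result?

2985

order_id=90: ✓ → 55
order_id=91: ✓ → 434
order_id=92: ✓ → 322
order_id=93: ✗
order_id=94: ✓ → 215
order_id=95: ✗
order_id=96: ✓ → 18
order_id=97: ✓ → 361
order_id=98: ✓ → 256
order_id=99: ✓ → 119
order_id=100: ✓ → 208
order_id=101: ✓ → 592
order_id=102: ✓ → 405
order_id=103: ✗
shipped_sum = 55 + 434 + 322 + 215 + 18 + 361 + 256 + 119 + 208 + 592 + 405 = 2985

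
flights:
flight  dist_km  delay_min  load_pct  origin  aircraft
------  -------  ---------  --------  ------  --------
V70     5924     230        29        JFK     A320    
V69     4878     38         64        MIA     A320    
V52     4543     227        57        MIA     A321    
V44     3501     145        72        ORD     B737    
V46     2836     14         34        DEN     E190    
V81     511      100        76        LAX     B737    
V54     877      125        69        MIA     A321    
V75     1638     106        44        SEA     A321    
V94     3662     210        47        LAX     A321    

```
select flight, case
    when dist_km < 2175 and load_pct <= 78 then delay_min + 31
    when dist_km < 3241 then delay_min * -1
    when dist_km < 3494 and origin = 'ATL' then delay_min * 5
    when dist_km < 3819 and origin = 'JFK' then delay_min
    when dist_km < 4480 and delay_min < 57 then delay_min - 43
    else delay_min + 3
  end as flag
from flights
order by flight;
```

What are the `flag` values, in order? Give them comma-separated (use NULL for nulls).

flight=V44: ELSE → 148
flight=V46: dist_km < 3241 → -14
flight=V52: ELSE → 230
flight=V54: dist_km < 2175 and load_pct <= 78 → 156
flight=V69: ELSE → 41
flight=V70: ELSE → 233
flight=V75: dist_km < 2175 and load_pct <= 78 → 137
flight=V81: dist_km < 2175 and load_pct <= 78 → 131
flight=V94: ELSE → 213

148, -14, 230, 156, 41, 233, 137, 131, 213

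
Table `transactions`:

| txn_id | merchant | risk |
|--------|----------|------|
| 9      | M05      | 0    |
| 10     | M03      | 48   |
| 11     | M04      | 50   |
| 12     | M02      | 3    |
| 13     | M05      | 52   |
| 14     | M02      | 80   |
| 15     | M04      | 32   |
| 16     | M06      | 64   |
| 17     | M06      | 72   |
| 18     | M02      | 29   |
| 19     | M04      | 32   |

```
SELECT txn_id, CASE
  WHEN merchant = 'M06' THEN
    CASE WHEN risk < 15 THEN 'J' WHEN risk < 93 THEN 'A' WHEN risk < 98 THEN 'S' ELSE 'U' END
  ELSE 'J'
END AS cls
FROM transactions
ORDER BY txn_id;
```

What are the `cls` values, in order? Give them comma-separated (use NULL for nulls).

J, J, J, J, J, J, J, A, A, J, J

txn_id=9: merchant='M05' → outer ELSE → J
txn_id=10: merchant='M03' → outer ELSE → J
txn_id=11: merchant='M04' → outer ELSE → J
txn_id=12: merchant='M02' → outer ELSE → J
txn_id=13: merchant='M05' → outer ELSE → J
txn_id=14: merchant='M02' → outer ELSE → J
txn_id=15: merchant='M04' → outer ELSE → J
txn_id=16: merchant='M06' → inner[risk < 93] → A
txn_id=17: merchant='M06' → inner[risk < 93] → A
txn_id=18: merchant='M02' → outer ELSE → J
txn_id=19: merchant='M04' → outer ELSE → J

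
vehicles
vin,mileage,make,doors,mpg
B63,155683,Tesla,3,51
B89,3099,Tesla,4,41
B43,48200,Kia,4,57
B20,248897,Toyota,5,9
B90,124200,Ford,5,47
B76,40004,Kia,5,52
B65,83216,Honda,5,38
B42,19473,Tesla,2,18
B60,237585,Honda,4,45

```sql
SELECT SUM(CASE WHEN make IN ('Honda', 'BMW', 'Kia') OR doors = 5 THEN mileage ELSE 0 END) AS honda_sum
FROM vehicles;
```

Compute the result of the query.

vin=B63: ✗
vin=B89: ✗
vin=B43: ✓ → 48200
vin=B20: ✓ → 248897
vin=B90: ✓ → 124200
vin=B76: ✓ → 40004
vin=B65: ✓ → 83216
vin=B42: ✗
vin=B60: ✓ → 237585
honda_sum = 48200 + 248897 + 124200 + 40004 + 83216 + 237585 = 782102

782102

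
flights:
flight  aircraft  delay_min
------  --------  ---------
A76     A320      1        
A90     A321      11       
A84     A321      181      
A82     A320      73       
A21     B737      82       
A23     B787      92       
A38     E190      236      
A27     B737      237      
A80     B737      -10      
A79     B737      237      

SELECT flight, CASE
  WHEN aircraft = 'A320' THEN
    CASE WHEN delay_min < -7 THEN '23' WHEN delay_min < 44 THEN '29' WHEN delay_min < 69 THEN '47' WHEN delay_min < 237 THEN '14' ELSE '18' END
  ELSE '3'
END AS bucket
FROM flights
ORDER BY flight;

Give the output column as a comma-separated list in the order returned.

3, 3, 3, 3, 29, 3, 3, 14, 3, 3

flight=A21: aircraft='B737' → outer ELSE → 3
flight=A23: aircraft='B787' → outer ELSE → 3
flight=A27: aircraft='B737' → outer ELSE → 3
flight=A38: aircraft='E190' → outer ELSE → 3
flight=A76: aircraft='A320' → inner[delay_min < 44] → 29
flight=A79: aircraft='B737' → outer ELSE → 3
flight=A80: aircraft='B737' → outer ELSE → 3
flight=A82: aircraft='A320' → inner[delay_min < 237] → 14
flight=A84: aircraft='A321' → outer ELSE → 3
flight=A90: aircraft='A321' → outer ELSE → 3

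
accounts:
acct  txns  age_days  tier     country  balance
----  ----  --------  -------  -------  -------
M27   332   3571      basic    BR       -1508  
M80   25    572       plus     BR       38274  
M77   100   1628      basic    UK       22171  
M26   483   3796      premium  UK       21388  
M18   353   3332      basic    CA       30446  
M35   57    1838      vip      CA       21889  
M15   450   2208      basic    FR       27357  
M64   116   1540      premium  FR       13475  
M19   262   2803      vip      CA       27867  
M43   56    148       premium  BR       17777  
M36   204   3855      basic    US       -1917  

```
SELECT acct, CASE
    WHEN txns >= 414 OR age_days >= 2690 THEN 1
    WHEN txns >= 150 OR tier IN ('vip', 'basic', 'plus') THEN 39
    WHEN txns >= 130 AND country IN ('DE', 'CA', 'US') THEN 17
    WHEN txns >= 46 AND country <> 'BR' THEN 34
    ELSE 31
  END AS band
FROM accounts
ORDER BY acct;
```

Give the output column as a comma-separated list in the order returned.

acct=M15: txns >= 414 OR age_days >= 2690 → 1
acct=M18: txns >= 414 OR age_days >= 2690 → 1
acct=M19: txns >= 414 OR age_days >= 2690 → 1
acct=M26: txns >= 414 OR age_days >= 2690 → 1
acct=M27: txns >= 414 OR age_days >= 2690 → 1
acct=M35: txns >= 150 OR tier IN ('vip', 'basic', 'plus') → 39
acct=M36: txns >= 414 OR age_days >= 2690 → 1
acct=M43: ELSE → 31
acct=M64: txns >= 46 AND country <> 'BR' → 34
acct=M77: txns >= 150 OR tier IN ('vip', 'basic', 'plus') → 39
acct=M80: txns >= 150 OR tier IN ('vip', 'basic', 'plus') → 39

1, 1, 1, 1, 1, 39, 1, 31, 34, 39, 39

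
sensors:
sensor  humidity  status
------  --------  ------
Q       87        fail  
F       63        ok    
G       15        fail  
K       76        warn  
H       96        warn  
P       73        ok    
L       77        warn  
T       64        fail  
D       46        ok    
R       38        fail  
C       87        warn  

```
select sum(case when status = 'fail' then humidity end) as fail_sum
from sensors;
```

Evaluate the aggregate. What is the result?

sensor=Q: ✓ → 87
sensor=F: ✗
sensor=G: ✓ → 15
sensor=K: ✗
sensor=H: ✗
sensor=P: ✗
sensor=L: ✗
sensor=T: ✓ → 64
sensor=D: ✗
sensor=R: ✓ → 38
sensor=C: ✗
fail_sum = 87 + 15 + 64 + 38 = 204

204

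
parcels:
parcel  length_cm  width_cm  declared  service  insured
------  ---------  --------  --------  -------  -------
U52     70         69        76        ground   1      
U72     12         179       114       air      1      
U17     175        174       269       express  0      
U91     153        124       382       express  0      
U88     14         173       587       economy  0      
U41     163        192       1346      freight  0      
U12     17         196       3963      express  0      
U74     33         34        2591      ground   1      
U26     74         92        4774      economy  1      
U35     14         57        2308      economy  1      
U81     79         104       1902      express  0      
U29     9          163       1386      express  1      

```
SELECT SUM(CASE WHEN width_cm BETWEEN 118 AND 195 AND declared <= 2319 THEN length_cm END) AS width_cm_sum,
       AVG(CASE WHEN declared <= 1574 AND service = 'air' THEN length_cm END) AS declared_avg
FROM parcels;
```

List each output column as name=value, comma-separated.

[width_cm_sum: width_cm BETWEEN 118 AND 195 AND declared <= 2319]
parcel=U52: ✗
parcel=U72: ✓ → 12
parcel=U17: ✓ → 175
parcel=U91: ✓ → 153
parcel=U88: ✓ → 14
parcel=U41: ✓ → 163
parcel=U12: ✗
parcel=U74: ✗
parcel=U26: ✗
parcel=U35: ✗
parcel=U81: ✗
parcel=U29: ✓ → 9
width_cm_sum = 12 + 175 + 153 + 14 + 163 + 9 = 526
—
[declared_avg: declared <= 1574 AND service = 'air']
parcel=U52: ✗
parcel=U72: ✓ → 12
parcel=U17: ✗
parcel=U91: ✗
parcel=U88: ✗
parcel=U41: ✗
parcel=U12: ✗
parcel=U74: ✗
parcel=U26: ✗
parcel=U35: ✗
parcel=U81: ✗
parcel=U29: ✗
declared_avg = 12

width_cm_sum=526, declared_avg=12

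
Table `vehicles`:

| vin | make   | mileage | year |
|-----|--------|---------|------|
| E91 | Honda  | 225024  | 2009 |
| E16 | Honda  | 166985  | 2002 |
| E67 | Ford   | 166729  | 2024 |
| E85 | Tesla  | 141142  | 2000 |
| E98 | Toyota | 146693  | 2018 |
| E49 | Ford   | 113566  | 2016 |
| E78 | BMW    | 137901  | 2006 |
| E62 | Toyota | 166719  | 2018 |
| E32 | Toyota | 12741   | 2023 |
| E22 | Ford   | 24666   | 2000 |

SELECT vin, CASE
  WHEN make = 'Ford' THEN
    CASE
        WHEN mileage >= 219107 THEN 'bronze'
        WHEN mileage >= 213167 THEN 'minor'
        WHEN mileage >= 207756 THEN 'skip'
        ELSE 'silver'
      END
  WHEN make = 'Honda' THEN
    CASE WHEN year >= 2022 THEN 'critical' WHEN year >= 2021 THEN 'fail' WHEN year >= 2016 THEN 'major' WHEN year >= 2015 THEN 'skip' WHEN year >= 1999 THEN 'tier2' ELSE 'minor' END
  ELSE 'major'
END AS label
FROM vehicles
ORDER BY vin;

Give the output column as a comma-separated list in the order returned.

tier2, silver, major, silver, major, silver, major, major, tier2, major

vin=E16: make='Honda' → inner[year >= 1999] → tier2
vin=E22: make='Ford' → inner[ELSE] → silver
vin=E32: make='Toyota' → outer ELSE → major
vin=E49: make='Ford' → inner[ELSE] → silver
vin=E62: make='Toyota' → outer ELSE → major
vin=E67: make='Ford' → inner[ELSE] → silver
vin=E78: make='BMW' → outer ELSE → major
vin=E85: make='Tesla' → outer ELSE → major
vin=E91: make='Honda' → inner[year >= 1999] → tier2
vin=E98: make='Toyota' → outer ELSE → major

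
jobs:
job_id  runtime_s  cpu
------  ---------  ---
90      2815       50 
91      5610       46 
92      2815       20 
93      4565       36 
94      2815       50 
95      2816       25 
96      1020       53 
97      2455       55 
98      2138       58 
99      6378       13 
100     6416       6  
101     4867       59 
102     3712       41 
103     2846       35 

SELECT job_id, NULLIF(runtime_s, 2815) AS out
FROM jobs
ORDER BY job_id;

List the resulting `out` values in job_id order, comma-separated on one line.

job_id=90: runtime_s=2815 vs 2815: equal → NULL
job_id=91: runtime_s=5610 vs 2815: differ → 5610
job_id=92: runtime_s=2815 vs 2815: equal → NULL
job_id=93: runtime_s=4565 vs 2815: differ → 4565
job_id=94: runtime_s=2815 vs 2815: equal → NULL
job_id=95: runtime_s=2816 vs 2815: differ → 2816
job_id=96: runtime_s=1020 vs 2815: differ → 1020
job_id=97: runtime_s=2455 vs 2815: differ → 2455
job_id=98: runtime_s=2138 vs 2815: differ → 2138
job_id=99: runtime_s=6378 vs 2815: differ → 6378
job_id=100: runtime_s=6416 vs 2815: differ → 6416
job_id=101: runtime_s=4867 vs 2815: differ → 4867
job_id=102: runtime_s=3712 vs 2815: differ → 3712
job_id=103: runtime_s=2846 vs 2815: differ → 2846

NULL, 5610, NULL, 4565, NULL, 2816, 1020, 2455, 2138, 6378, 6416, 4867, 3712, 2846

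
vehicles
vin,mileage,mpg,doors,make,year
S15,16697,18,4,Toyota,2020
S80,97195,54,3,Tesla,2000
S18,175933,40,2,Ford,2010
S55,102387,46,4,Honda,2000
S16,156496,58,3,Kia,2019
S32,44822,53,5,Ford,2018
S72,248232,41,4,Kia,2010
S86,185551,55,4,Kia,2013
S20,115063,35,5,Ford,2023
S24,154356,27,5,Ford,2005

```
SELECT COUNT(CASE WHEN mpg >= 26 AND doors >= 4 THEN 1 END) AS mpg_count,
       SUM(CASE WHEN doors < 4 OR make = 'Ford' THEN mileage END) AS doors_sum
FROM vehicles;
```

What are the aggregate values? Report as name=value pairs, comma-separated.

mpg_count=6, doors_sum=743865

[mpg_count: mpg >= 26 AND doors >= 4]
vin=S15: ✗
vin=S80: ✗
vin=S18: ✗
vin=S55: ✓ → 1
vin=S16: ✗
vin=S32: ✓ → 1
vin=S72: ✓ → 1
vin=S86: ✓ → 1
vin=S20: ✓ → 1
vin=S24: ✓ → 1
mpg_count = COUNT(1, 1, 1, 1, 1, 1) = 6
—
[doors_sum: doors < 4 OR make = 'Ford']
vin=S15: ✗
vin=S80: ✓ → 97195
vin=S18: ✓ → 175933
vin=S55: ✗
vin=S16: ✓ → 156496
vin=S32: ✓ → 44822
vin=S72: ✗
vin=S86: ✗
vin=S20: ✓ → 115063
vin=S24: ✓ → 154356
doors_sum = 97195 + 175933 + 156496 + 44822 + 115063 + 154356 = 743865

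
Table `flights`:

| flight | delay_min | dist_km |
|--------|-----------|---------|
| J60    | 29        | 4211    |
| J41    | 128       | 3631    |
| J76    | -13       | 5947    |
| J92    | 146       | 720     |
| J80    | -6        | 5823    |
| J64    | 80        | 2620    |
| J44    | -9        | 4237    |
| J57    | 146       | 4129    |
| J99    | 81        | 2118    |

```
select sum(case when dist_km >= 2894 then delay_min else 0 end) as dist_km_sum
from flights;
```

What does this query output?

275

flight=J60: ✓ → 29
flight=J41: ✓ → 128
flight=J76: ✓ → -13
flight=J92: ✗
flight=J80: ✓ → -6
flight=J64: ✗
flight=J44: ✓ → -9
flight=J57: ✓ → 146
flight=J99: ✗
dist_km_sum = 29 + 128 + -13 + -6 + -9 + 146 = 275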